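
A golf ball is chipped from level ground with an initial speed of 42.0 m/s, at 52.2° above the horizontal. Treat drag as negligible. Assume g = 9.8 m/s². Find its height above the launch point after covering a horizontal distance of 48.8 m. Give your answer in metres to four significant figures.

45.30 m

Horizontal component vₓ = 42.00 cos 52.2° = 25.74 m/s; vertical v_y0 = 42.00 sin 52.2° = 33.19 m/s.
Time to reach x = 48.8 m: t = x/vₓ = 48.8/25.74 = 1.896 s.
Height: y = v_y0 t − ½ g t² = 33.19 × 1.896 − 4.900 × 1.896² = 62.91 − 17.61 = 45.30 m.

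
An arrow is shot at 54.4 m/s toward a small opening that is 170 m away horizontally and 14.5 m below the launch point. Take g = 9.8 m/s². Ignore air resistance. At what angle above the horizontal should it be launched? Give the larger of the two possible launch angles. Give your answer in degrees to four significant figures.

Trajectory: y = x tanθ − g x² (1 + tan²θ)/(2v₀²). With x = 170, y = −14.5, v₀ = 54.4, g = 9.80:
47.85 tan²θ − 170 tanθ + (33.35) = 0.
tanθ = [170 ± √(170² − 4 × 47.85 × (33.35))] / (2 × 47.85) = (170 ± 150.1) / 95.70, giving tanθ = 0.2084 or 3.344.
θ = 11.77° or 73.35°; the larger is 73.35°.

73.35°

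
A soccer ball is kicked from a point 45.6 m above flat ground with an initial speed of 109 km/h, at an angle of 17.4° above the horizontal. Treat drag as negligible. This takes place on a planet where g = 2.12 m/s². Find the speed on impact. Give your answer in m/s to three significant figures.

Convert: 109 km/h = 109/3.6 = 30.28 m/s.
Horizontal component vₓ = 30.28 cos 17.4° = 28.89 m/s; vertical v_y0 = 30.28 sin 17.4° = 9.054 m/s.
With up positive and y = 0 at the ground: y(t) = 45.6 + (9.054) t − 1.060 t². Setting y = 0 and taking the positive root: t = [9.054 + √(9.054² + 2·2.12·45.6)] / 2.12 = (9.054 + 16.59) / 2.12 = 12.10 s.
Vertical velocity at impact: v_y = v_y0 − g t = 9.054 − 2.12 × 12.10 = −16.59 m/s.
Speed: |v| = √(vₓ² + v_y²) = √(28.89² + 16.59²) = 33.32 m/s.

33.3 m/s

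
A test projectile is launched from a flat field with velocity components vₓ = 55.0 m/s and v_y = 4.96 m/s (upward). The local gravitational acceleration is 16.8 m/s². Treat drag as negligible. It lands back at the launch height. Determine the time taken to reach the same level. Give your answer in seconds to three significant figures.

Time of flight on level ground: T = 2 v_y0 / g = 2 × 4.960 / 16.8 = 0.5905 s.

0.590 s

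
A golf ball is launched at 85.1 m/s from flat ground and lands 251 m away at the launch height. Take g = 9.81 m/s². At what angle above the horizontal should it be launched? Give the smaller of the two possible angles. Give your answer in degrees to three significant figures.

R = v₀² sin 2θ / g gives sin 2θ = gR/v₀² = 9.81·251/85.1² = 0.3400.
2θ = 19.88° or 180° − 19.88° = 160.1°, so θ = 9.939° or 80.06°.
The smaller angle is 9.939°.

9.94°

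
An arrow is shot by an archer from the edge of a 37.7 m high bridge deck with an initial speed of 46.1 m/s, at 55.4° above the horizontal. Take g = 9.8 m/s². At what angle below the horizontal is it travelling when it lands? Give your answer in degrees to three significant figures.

60.7°

Resolve: vₓ = 46.10 cos 55.4° = 26.18 m/s and v_y0 = 46.10 sin 55.4° = 37.95 m/s.
Vertical motion (up positive, ground at y = 0): 4.900 t² − (37.95) t − 37.7 = 0, so t = (37.95 + √(37.95² + 2·9.80·37.7)) / 9.80 = (37.95 + 46.68) / 9.80 = 8.635 s.
At impact: v_y = v_y0 − g t = −46.68 m/s; vₓ = 26.18 m/s.
Angle below horizontal: arctan(|v_y|/vₓ) = arctan(46.68/26.18) = 60.72°.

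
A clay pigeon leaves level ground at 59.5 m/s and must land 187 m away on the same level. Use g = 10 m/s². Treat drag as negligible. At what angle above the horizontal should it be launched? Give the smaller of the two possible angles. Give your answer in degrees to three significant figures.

Level-ground range R = v₀² sin(2θ)/g ⇒ sin(2θ) = gR/v₀² = 10.0 × 187 / 59.5² = 0.5282.
2θ = 31.88° or 180° − 31.88° = 148.1°, so θ = 15.94° or 74.06°.
The smaller angle is 15.94°.

15.9°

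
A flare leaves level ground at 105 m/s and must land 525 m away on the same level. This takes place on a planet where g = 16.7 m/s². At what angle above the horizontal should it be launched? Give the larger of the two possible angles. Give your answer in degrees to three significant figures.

63.7°

R = v₀² sin 2θ / g gives sin 2θ = gR/v₀² = 16.7·525/105² = 0.7952.
2θ = 52.68° or 180° − 52.68° = 127.3°, so θ = 26.34° or 63.66°.
The larger angle is 63.66°.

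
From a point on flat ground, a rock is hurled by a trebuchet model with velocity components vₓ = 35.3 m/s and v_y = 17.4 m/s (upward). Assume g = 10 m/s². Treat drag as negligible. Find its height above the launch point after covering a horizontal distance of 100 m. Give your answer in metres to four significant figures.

Time to reach x = 100 m: t = x/vₓ = 100/35.30 = 2.833 s.
Height: y = v_y0 t − ½ g t² = 17.40 × 2.833 − 5.000 × 2.833² = 49.29 − 40.13 = 9.166 m.

9.166 m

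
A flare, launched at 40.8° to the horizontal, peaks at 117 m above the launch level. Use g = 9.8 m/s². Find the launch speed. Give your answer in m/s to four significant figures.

73.29 m/s

At the peak v_y = 0, so v_y0 = √(2gH) = √(2 × 9.80 × 117) = 47.89 m/s.
v_y0 = v₀ sin θ ⇒ v₀ = 47.89 / sin 40.8° = 73.29 m/s.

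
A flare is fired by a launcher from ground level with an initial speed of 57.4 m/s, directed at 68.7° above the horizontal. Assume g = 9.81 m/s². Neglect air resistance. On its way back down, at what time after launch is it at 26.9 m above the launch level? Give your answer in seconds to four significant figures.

vₓ = 57.40 cos 68.7° = 20.85 m/s; v_y0 = 57.40 sin 68.7° = 53.48 m/s.
Set y = v_y0 t − ½ g t² = 26.9: 4.905 t² − 53.48 t + 26.9 = 0.
t = [53.48 ± √(53.48² − 2·9.81·26.9)] / 9.81 = (53.48 ± 48.29) / 9.81, so t = 0.5286 s or t = 10.37 s.
The descending-branch root is 10.37 s.

10.37 s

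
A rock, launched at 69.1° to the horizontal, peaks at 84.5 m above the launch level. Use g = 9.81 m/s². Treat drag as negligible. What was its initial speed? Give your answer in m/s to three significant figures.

43.6 m/s

At the peak v_y = 0, so v_y0 = √(2gH) = √(2 × 9.81 × 84.5) = 40.72 m/s.
v_y0 = v₀ sin θ ⇒ v₀ = 40.72 / sin 69.1° = 43.58 m/s.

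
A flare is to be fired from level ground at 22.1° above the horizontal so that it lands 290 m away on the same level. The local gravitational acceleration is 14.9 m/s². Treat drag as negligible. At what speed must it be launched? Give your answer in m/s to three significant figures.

78.7 m/s

On level ground R = v₀² sin 2θ / g ⇒ v₀ = √(gR / sin 2θ).
v₀ = √(14.9 × 290 / sin 44.20°) = √(4321 / 0.6972) = √6198.0 = 78.73 m/s.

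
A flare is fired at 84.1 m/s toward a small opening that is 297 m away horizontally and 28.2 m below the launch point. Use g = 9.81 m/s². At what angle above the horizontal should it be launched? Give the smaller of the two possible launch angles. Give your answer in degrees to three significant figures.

6.49°

Trajectory: y = x tanθ − g x² (1 + tan²θ)/(2v₀²). With x = 297, y = −28.2, v₀ = 84.1, g = 9.81:
61.17 tan²θ − 297 tanθ + (32.97) = 0.
tanθ = [297 ± √(297² − 4 × 61.17 × (32.97))] / (2 × 61.17) = (297 ± 283.1) / 122.3, giving tanθ = 0.1137 or 4.741.
θ = 6.486° or 78.09°; the smaller is 6.486°.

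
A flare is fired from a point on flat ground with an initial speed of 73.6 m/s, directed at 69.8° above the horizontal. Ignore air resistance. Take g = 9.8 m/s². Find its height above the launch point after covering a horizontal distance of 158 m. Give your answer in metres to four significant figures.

240.0 m

vₓ = 73.60 cos 69.8° = 25.41 m/s; v_y0 = 73.60 sin 69.8° = 69.07 m/s.
At x = 158 m, t = x/vₓ = 158/25.41 = 6.217 s.
Height: y = v_y0 t − ½ g t² = 69.07 × 6.217 − 4.900 × 6.217² = 429.4 − 189.4 = 240.0 m.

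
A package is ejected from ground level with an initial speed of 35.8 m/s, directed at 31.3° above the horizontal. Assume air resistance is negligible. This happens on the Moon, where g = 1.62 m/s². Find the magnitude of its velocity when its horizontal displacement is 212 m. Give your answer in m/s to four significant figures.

31.47 m/s

Components: vₓ = 35.80 cos 31.3° = 30.59 m/s, v_y0 = 35.80 sin 31.3° = 18.60 m/s.
Time to reach x = 212 m: t = x/vₓ = 212/30.59 = 6.930 s.
Vertical velocity there: v_y = v_y0 − g t = 18.60 − 1.62 × 6.930 = 7.371 m/s.
Speed: √(vₓ² + v_y²) = √(30.59² + 7.371²) = 31.47 m/s.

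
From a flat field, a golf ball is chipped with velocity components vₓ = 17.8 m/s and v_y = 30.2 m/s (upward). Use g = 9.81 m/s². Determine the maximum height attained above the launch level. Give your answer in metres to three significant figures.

At the apex v_y = 0, so H = v_y0²/(2g) = 30.20²/19.62 = 46.49 m.

46.5 m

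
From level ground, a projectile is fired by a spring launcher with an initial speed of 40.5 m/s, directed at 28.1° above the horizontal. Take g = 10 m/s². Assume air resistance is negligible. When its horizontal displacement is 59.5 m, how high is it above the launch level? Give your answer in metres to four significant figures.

17.90 m

Resolve: vₓ = 40.50 cos 28.1° = 35.73 m/s and v_y0 = 40.50 sin 28.1° = 19.08 m/s.
x = vₓ t ⇒ t = 59.5/35.73 = 1.665 s.
Height: y = v_y0 t − ½ g t² = 19.08 × 1.665 − 5.000 × 1.665² = 31.77 − 13.87 = 17.90 m.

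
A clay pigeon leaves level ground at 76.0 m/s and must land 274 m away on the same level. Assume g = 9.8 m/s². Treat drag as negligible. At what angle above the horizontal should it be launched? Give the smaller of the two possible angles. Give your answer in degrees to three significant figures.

Level-ground range R = v₀² sin(2θ)/g ⇒ sin(2θ) = gR/v₀² = 9.80 × 274 / 76.0² = 0.4649.
2θ = 27.70° or 180° − 27.70° = 152.3°, so θ = 13.85° or 76.15°.
The smaller angle is 13.85°.

13.9°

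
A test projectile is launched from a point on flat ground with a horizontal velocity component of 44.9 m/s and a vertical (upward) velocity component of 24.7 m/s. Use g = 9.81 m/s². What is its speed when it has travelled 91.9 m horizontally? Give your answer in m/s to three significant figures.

At x = 91.9 m, t = x/vₓ = 91.9/44.90 = 2.047 s.
Vertical velocity there: v_y = v_y0 − g t = 24.70 − 9.81 × 2.047 = 4.621 m/s.
Speed: √(vₓ² + v_y²) = √(44.90² + 4.621²) = 45.14 m/s.

45.1 m/s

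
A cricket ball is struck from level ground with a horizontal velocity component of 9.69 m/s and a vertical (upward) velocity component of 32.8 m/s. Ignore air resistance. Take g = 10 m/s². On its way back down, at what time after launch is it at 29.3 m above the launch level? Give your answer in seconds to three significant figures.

5.49 s

Set y = v_y0 t − ½ g t² = 29.3: 5.000 t² − 32.80 t + 29.3 = 0.
t = [32.80 ± √(32.80² − 2·10.0·29.3)] / 10.0 = (32.80 ± 22.13) / 10.0, so t = 1.067 s or t = 5.493 s.
The descending-branch root is 5.493 s.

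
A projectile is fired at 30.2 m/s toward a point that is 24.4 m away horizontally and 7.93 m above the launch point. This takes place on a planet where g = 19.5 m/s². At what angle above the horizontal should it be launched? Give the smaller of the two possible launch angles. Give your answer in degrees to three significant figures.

Trajectory: y = x tanθ − g x² (1 + tan²θ)/(2v₀²). With x = 24.4, y = 7.93, v₀ = 30.2, g = 19.5:
6.365 tan²θ − 24.4 tanθ + (14.29) = 0.
tanθ = [24.4 ± √(24.4² − 4 × 6.365 × (14.29))] / (2 × 6.365) = (24.4 ± 15.21) / 12.73, giving tanθ = 0.7217 or 3.112.
θ = 35.82° or 72.19°; the smaller is 35.82°.

35.8°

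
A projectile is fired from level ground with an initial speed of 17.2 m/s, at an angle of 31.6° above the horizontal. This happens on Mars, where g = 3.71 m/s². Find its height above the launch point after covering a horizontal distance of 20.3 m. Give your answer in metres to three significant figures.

8.93 m

vₓ = 17.20 cos 31.6° = 14.65 m/s; v_y0 = 17.20 sin 31.6° = 9.013 m/s.
x = vₓ t ⇒ t = 20.3/14.65 = 1.386 s.
Height: y = v_y0 t − ½ g t² = 9.013 × 1.386 − 1.855 × 1.386² = 12.49 − 3.562 = 8.927 m.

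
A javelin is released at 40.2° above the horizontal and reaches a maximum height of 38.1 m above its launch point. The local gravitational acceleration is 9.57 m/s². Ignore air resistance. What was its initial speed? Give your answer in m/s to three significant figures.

41.8 m/s

At the peak v_y = 0, so v_y0 = √(2gH) = √(2 × 9.57 × 38.1) = 27.00 m/s.
v_y0 = v₀ sin θ ⇒ v₀ = 27.00 / sin 40.2° = 41.84 m/s.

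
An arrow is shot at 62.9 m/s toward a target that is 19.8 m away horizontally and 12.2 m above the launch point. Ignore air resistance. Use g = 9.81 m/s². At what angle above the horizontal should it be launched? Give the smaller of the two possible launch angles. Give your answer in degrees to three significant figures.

33.1°

Trajectory: y = x tanθ − g x² (1 + tan²θ)/(2v₀²). With x = 19.8, y = 12.2, v₀ = 62.9, g = 9.81:
0.4860 tan²θ − 19.8 tanθ + (12.69) = 0.
tanθ = [19.8 ± √(19.8² − 4 × 0.4860 × (12.69))] / (2 × 0.4860) = (19.8 ± 19.17) / 0.9721, giving tanθ = 0.6511 or 40.09.
θ = 33.07° or 88.57°; the smaller is 33.07°.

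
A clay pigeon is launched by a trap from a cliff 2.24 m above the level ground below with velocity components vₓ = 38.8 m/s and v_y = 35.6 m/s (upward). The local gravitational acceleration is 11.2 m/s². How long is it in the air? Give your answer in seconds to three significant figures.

6.42 s

With up positive and y = 0 at the ground: y(t) = 2.24 + (35.60) t − 5.600 t². Setting y = 0 and taking the positive root: t = [35.60 + √(35.60² + 2·11.2·2.24)] / 11.2 = (35.60 + 36.30) / 11.2 = 6.419 s.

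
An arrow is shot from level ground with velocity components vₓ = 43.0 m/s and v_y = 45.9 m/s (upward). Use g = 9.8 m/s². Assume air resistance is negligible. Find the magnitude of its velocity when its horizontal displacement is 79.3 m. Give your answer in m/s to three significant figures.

x = vₓ t ⇒ t = 79.3/43.00 = 1.844 s.
Vertical velocity there: v_y = v_y0 − g t = 45.90 − 9.80 × 1.844 = 27.83 m/s.
Speed: √(vₓ² + v_y²) = √(43.00² + 27.83²) = 51.22 m/s.

51.2 m/s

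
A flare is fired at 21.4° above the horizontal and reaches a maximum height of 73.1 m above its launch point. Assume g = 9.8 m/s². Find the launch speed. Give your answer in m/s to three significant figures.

104 m/s

At the peak v_y = 0, so v_y0 = √(2gH) = √(2 × 9.80 × 73.1) = 37.85 m/s.
v_y0 = v₀ sin θ ⇒ v₀ = 37.85 / sin 21.4° = 103.7 m/s.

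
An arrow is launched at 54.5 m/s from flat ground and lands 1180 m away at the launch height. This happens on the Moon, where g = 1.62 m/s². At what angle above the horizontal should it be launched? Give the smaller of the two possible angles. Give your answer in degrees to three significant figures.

From R = (v₀²/g) sin 2θ: sin 2θ = 1.62 × 1180 / 2970.2 = 0.6436.
2θ = 40.06° or 180° − 40.06° = 139.9°, so θ = 20.03° or 69.97°.
The smaller angle is 20.03°.

20.0°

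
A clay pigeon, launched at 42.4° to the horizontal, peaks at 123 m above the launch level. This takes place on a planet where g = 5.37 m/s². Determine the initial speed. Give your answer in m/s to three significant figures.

At the peak v_y = 0, so v_y0 = √(2gH) = √(2 × 5.37 × 123) = 36.35 m/s.
v_y0 = v₀ sin θ ⇒ v₀ = 36.35 / sin 42.4° = 53.90 m/s.

53.9 m/s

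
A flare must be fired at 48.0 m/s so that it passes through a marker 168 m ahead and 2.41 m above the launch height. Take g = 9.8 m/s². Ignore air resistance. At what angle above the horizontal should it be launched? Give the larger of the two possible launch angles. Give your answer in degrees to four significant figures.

67.02°

Trajectory: y = x tanθ − g x² (1 + tan²θ)/(2v₀²). With x = 168, y = 2.41, v₀ = 48.0, g = 9.80:
60.03 tan²θ − 168 tanθ + (62.44) = 0.
tanθ = [168 ± √(168² − 4 × 60.03 × (62.44))] / (2 × 60.03) = (168 ± 115.0) / 120.0, giving tanθ = 0.4412 or 2.358.
θ = 23.81° or 67.02°; the larger is 67.02°.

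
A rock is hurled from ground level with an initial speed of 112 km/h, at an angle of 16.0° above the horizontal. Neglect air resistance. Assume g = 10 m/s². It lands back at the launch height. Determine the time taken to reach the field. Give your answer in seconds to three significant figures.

Convert: 112 km/h = 112/3.6 = 31.11 m/s.
vₓ = 31.11 cos 16.0° = 29.91 m/s; v_y0 = 31.11 sin 16.0° = 8.575 m/s.
Landing at launch height ⇒ T = 2 v_y0 / g = 2 × 8.575 / 10.0 = 1.715 s.

1.72 s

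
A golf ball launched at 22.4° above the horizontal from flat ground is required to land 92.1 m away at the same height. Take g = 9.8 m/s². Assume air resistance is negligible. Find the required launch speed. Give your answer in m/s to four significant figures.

On level ground R = v₀² sin 2θ / g ⇒ v₀ = √(gR / sin 2θ).
v₀ = √(9.80 × 92.1 / sin 44.80°) = √(902.6 / 0.7046) = √1280.9 = 35.79 m/s.

35.79 m/s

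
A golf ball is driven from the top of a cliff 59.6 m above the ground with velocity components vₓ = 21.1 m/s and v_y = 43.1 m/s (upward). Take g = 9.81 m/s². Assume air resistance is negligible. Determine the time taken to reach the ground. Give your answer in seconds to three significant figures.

With up positive and y = 0 at the ground: y(t) = 59.6 + (43.10) t − 4.905 t². Setting y = 0 and taking the positive root: t = [43.10 + √(43.10² + 2·9.81·59.6)] / 9.81 = (43.10 + 55.02) / 9.81 = 10.00 s.

10.0 s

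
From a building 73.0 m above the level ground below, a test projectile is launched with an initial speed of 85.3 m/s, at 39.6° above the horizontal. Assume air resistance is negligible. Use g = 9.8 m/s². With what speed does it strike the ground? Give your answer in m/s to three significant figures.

vₓ = 85.30 cos 39.6° = 65.72 m/s; v_y0 = 85.30 sin 39.6° = 54.37 m/s.
With up positive and y = 0 at the ground: y(t) = 73.0 + (54.37) t − 4.900 t². Setting y = 0 and taking the positive root: t = [54.37 + √(54.37² + 2·9.80·73.0)] / 9.80 = (54.37 + 66.24) / 9.80 = 12.31 s.
Vertical velocity at impact: v_y = v_y0 − g t = 54.37 − 9.80 × 12.31 = −66.24 m/s.
Speed: |v| = √(vₓ² + v_y²) = √(65.72² + 66.24²) = 93.31 m/s.

93.3 m/s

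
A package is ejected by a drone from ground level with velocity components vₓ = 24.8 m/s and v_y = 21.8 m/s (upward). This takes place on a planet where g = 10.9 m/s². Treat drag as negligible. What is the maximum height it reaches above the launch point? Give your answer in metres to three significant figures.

Maximum height: H = v_y0² / (2g) = 21.80² / (2 × 10.9) = 21.80 m.

21.8 m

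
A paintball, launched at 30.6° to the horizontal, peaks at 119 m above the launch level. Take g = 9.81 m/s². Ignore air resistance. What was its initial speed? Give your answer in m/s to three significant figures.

At the peak v_y = 0, so v_y0 = √(2gH) = √(2 × 9.81 × 119) = 48.32 m/s.
v_y0 = v₀ sin θ ⇒ v₀ = 48.32 / sin 30.6° = 94.92 m/s.

94.9 m/s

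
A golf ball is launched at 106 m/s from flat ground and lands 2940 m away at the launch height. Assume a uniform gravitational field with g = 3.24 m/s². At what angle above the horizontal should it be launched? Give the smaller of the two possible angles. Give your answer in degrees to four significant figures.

Level-ground range R = v₀² sin(2θ)/g ⇒ sin(2θ) = gR/v₀² = 3.24 × 2940 / 106² = 0.8478.
2θ = 57.97° or 180° − 57.97° = 122.0°, so θ = 28.99° or 61.01°.
The smaller angle is 28.99°.

28.99°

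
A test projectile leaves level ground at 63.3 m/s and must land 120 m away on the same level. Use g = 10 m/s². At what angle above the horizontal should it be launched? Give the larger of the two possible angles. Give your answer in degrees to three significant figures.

From R = (v₀²/g) sin 2θ: sin 2θ = 10.0 × 120 / 4006.9 = 0.2995.
2θ = 17.43° or 180° − 17.43° = 162.6°, so θ = 8.713° or 81.29°.
The larger angle is 81.29°.

81.3°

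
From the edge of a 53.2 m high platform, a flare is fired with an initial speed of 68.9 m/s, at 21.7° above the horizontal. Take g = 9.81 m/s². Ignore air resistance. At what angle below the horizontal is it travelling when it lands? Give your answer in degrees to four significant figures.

32.73°

Resolve: vₓ = 68.90 cos 21.7° = 64.02 m/s and v_y0 = 68.90 sin 21.7° = 25.48 m/s.
With up positive and y = 0 at the ground: y(t) = 53.2 + (25.48) t − 4.905 t². Setting y = 0 and taking the positive root: t = [25.48 + √(25.48² + 2·9.81·53.2)] / 9.81 = (25.48 + 41.14) / 9.81 = 6.791 s.
At impact: v_y = v_y0 − g t = −41.14 m/s; vₓ = 64.02 m/s.
Angle below horizontal: arctan(|v_y|/vₓ) = arctan(41.14/64.02) = 32.73°.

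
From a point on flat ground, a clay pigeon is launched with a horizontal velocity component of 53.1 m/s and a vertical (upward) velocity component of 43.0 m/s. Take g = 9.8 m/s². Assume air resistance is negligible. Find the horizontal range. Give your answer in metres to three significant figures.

466 m

Time aloft: T = 2 v_y0 / g = 2 × 43.00 / 9.80 = 8.776 s.
Range: R = vₓ T = 53.10 × 8.776 = 466.0 m.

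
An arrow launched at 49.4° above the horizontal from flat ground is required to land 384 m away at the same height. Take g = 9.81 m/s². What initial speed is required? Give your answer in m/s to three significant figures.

From R = (v₀² / g) sin 2θ: v₀ = √(gR / sin 2θ).
v₀ = √(9.81 × 384 / sin 98.80°) = √(3767 / 0.9882) = √3811.9 = 61.74 m/s.

61.7 m/s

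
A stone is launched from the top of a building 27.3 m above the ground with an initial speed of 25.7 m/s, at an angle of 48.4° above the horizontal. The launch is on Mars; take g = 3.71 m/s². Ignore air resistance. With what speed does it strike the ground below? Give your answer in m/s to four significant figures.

29.38 m/s

vₓ = 25.70 cos 48.4° = 17.06 m/s; v_y0 = 25.70 sin 48.4° = 19.22 m/s.
Vertical motion (up positive, ground at y = 0): 1.855 t² − (19.22) t − 27.3 = 0, so t = (19.22 + √(19.22² + 2·3.71·27.3)) / 3.71 = (19.22 + 23.91) / 3.71 = 11.63 s.
Vertical velocity at impact: v_y = v_y0 − g t = 19.22 − 3.71 × 11.63 = −23.91 m/s.
Speed: |v| = √(vₓ² + v_y²) = √(17.06² + 23.91²) = 29.38 m/s.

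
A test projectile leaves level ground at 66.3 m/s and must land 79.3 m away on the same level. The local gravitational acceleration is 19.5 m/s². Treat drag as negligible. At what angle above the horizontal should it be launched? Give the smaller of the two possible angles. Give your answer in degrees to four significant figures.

10.30°

From R = (v₀²/g) sin 2θ: sin 2θ = 19.5 × 79.3 / 4395.7 = 0.3518.
2θ = 20.60° or 180° − 20.60° = 159.4°, so θ = 10.30° or 79.70°.
The smaller angle is 10.30°.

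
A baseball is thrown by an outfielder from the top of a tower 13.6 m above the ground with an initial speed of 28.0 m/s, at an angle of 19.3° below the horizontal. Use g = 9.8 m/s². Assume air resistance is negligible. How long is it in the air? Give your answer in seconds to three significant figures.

vₓ = 28.00 cos 19.3° = 26.43 m/s; v_y0 = −9.254 m/s (downward).
Vertical motion (up positive, ground at y = 0): 4.900 t² − (−9.254) t − 13.6 = 0, so t = (−9.254 + √(9.254² + 2·9.80·13.6)) / 9.80 = (−9.254 + 18.77) / 9.80 = 0.9707 s.

0.971 s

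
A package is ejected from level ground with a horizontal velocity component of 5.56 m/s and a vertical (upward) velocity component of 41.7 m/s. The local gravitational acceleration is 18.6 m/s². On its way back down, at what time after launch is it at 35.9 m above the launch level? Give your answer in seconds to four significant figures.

3.322 s

Require v_y0 t − ½ g t² = 35.9, i.e. 9.300 t² − 41.70 t + 35.9 = 0.
Quadratic formula: t = (41.70 ± √403.41) / 18.6 = (41.70 ± 20.09) / 18.6 → t = 1.162 s or 3.322 s.
The descending-branch root is 3.322 s.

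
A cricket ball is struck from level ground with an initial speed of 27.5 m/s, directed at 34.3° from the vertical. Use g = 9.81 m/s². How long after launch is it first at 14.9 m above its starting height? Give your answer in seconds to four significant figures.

0.7910 s

Components: vₓ = 27.50 sin 34.3° = 15.50 m/s, v_y0 = 27.50 cos 34.3° = 22.72 m/s.
Set y = v_y0 t − ½ g t² = 14.9: 4.905 t² − 22.72 t + 14.9 = 0.
t = [22.72 ± √(22.72² − 2·9.81·14.9)] / 9.81 = (22.72 ± 14.96) / 9.81, so t = 0.7910 s or t = 3.841 s.
The first (ascending) time is 0.7910 s.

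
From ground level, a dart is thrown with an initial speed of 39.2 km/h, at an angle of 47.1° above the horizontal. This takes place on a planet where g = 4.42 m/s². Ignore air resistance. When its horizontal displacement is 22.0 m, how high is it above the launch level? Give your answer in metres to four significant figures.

4.206 m

Convert: 39.2 km/h = 39.2/3.6 = 10.89 m/s.
Components: vₓ = 10.89 cos 47.1° = 7.412 m/s, v_y0 = 10.89 sin 47.1° = 7.977 m/s.
x = vₓ t ⇒ t = 22.0/7.412 = 2.968 s.
Height: y = v_y0 t − ½ g t² = 7.977 × 2.968 − 2.210 × 2.968² = 23.67 − 19.47 = 4.206 m.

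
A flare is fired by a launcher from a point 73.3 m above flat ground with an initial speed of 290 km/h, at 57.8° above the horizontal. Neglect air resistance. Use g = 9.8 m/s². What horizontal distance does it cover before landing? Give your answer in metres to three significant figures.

640 m

Convert: 290 km/h = 290/3.6 = 80.56 m/s.
Components: vₓ = 80.56 cos 57.8° = 42.93 m/s, v_y0 = 80.56 sin 57.8° = 68.17 m/s.
The projectile lands when y = 73.3 + (68.17) t − ½·9.80·t² = 0. Positive root: t = (68.17 + √(68.17² + 2·9.80·73.3)) / 9.80 = (68.17 + 78.00) / 9.80 = 14.91 s.
Horizontal distance: R = vₓ t = 42.93 × 14.91 = 640.2 m.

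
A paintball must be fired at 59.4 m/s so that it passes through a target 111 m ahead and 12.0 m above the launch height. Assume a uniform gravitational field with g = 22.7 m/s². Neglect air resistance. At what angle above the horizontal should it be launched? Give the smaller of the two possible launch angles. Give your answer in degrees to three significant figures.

30.5°

Trajectory: y = x tanθ − g x² (1 + tan²θ)/(2v₀²). With x = 111, y = 12.0, v₀ = 59.4, g = 22.7:
39.63 tan²θ − 111 tanθ + (51.63) = 0.
tanθ = [111 ± √(111² − 4 × 39.63 × (51.63))] / (2 × 39.63) = (111 ± 64.30) / 79.27, giving tanθ = 0.5891 or 2.212.
θ = 30.50° or 65.67°; the smaller is 30.50°.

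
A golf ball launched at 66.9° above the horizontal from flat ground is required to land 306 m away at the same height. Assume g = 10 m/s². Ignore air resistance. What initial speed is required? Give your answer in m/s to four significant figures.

65.11 m/s

From R = (v₀² / g) sin 2θ: v₀ = √(gR / sin 2θ).
v₀ = √(10.0 × 306 / sin 133.8°) = √(3060 / 0.7218) = √4239.6 = 65.11 m/s.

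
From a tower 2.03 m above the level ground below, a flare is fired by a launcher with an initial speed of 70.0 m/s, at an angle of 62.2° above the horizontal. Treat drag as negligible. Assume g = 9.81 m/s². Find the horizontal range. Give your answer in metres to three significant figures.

413 m

Components: vₓ = 70.00 cos 62.2° = 32.65 m/s, v_y0 = 70.00 sin 62.2° = 61.92 m/s.
Vertical motion (up positive, ground at y = 0): 4.905 t² − (61.92) t − 2.03 = 0, so t = (61.92 + √(61.92² + 2·9.81·2.03)) / 9.81 = (61.92 + 62.24) / 9.81 = 12.66 s.
Horizontal distance: R = vₓ t = 32.65 × 12.66 = 413.2 m.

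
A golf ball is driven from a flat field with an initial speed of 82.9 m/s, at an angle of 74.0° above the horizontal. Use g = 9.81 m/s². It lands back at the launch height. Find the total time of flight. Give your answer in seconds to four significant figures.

16.25 s

Components: vₓ = 82.90 cos 74.0° = 22.85 m/s, v_y0 = 82.90 sin 74.0° = 79.69 m/s.
It returns to y = 0 when t = 2 v_y0 / g = 2(79.69)/9.81 = 16.25 s.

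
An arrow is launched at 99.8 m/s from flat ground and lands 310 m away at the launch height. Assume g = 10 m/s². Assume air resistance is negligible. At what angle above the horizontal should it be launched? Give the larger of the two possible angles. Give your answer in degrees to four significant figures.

Level-ground range R = v₀² sin(2θ)/g ⇒ sin(2θ) = gR/v₀² = 10.0 × 310 / 99.8² = 0.3112.
2θ = 18.13° or 180° − 18.13° = 161.9°, so θ = 9.067° or 80.93°.
The larger angle is 80.93°.

80.93°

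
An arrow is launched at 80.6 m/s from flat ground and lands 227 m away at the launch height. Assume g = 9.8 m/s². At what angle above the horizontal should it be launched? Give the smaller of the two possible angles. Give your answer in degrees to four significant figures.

From R = (v₀²/g) sin 2θ: sin 2θ = 9.80 × 227 / 6496.4 = 0.3424.
2θ = 20.03° or 180° − 20.03° = 160.0°, so θ = 10.01° or 79.99°.
The smaller angle is 10.01°.

10.01°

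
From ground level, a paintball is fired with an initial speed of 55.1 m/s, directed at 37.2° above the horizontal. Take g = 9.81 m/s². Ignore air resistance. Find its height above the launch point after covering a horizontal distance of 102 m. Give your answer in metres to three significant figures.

Resolve: vₓ = 55.10 cos 37.2° = 43.89 m/s and v_y0 = 55.10 sin 37.2° = 33.31 m/s.
Time to reach x = 102 m: t = x/vₓ = 102/43.89 = 2.324 s.
Height: y = v_y0 t − ½ g t² = 33.31 × 2.324 − 4.905 × 2.324² = 77.42 − 26.49 = 50.93 m.

50.9 m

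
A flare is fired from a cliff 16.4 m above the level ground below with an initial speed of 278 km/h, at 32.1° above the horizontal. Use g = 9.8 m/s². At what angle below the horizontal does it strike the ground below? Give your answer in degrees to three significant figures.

34.4°

Convert: 278 km/h = 278/3.6 = 77.22 m/s.
vₓ = 77.22 cos 32.1° = 65.42 m/s; v_y0 = 77.22 sin 32.1° = 41.04 m/s.
With up positive and y = 0 at the ground: y(t) = 16.4 + (41.04) t − 4.900 t². Setting y = 0 and taking the positive root: t = [41.04 + √(41.04² + 2·9.80·16.4)] / 9.80 = (41.04 + 44.78) / 9.80 = 8.757 s.
At impact: v_y = v_y0 − g t = −44.78 m/s; vₓ = 65.42 m/s.
Angle below horizontal: arctan(|v_y|/vₓ) = arctan(44.78/65.42) = 34.39°.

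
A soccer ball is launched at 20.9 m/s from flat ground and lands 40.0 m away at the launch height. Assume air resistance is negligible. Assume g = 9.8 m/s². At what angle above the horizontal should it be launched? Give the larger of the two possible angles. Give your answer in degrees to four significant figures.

R = v₀² sin 2θ / g gives sin 2θ = gR/v₀² = 9.80·40.0/20.9² = 0.8974.
2θ = 63.82° or 180° − 63.82° = 116.2°, so θ = 31.91° or 58.09°.
The larger angle is 58.09°.

58.09°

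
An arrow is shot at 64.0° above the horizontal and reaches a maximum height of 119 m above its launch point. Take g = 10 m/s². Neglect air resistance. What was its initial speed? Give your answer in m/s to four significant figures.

At the peak v_y = 0, so v_y0 = √(2gH) = √(2 × 10.0 × 119) = 48.79 m/s.
v_y0 = v₀ sin θ ⇒ v₀ = 48.79 / sin 64.0° = 54.28 m/s.

54.28 m/s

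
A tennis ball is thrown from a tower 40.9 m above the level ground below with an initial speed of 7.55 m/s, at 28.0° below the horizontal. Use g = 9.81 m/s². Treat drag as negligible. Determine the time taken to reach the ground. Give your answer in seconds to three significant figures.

2.55 s

Components: vₓ = 7.550 cos 28.0° = 6.666 m/s, v_y0 = −3.545 m/s (downward).
The projectile lands when y = 40.9 + (−3.545) t − ½·9.81·t² = 0. Positive root: t = (−3.545 + √(3.545² + 2·9.81·40.9)) / 9.81 = (−3.545 + 28.55) / 9.81 = 2.549 s.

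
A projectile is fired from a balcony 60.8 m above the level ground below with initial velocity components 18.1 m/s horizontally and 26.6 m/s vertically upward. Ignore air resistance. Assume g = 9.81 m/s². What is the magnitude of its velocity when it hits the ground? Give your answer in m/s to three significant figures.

The projectile lands when y = 60.8 + (26.60) t − ½·9.81·t² = 0. Positive root: t = (26.60 + √(26.60² + 2·9.81·60.8)) / 9.81 = (26.60 + 43.59) / 9.81 = 7.155 s.
Vertical velocity at impact: v_y = v_y0 − g t = 26.60 − 9.81 × 7.155 = −43.59 m/s.
Speed: |v| = √(vₓ² + v_y²) = √(18.10² + 43.59²) = 47.20 m/s.

47.2 m/s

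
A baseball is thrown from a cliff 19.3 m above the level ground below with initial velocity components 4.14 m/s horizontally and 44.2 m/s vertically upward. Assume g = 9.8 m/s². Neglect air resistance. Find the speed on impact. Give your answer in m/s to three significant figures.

48.5 m/s

Vertical motion (up positive, ground at y = 0): 4.900 t² − (44.20) t − 19.3 = 0, so t = (44.20 + √(44.20² + 2·9.80·19.3)) / 9.80 = (44.20 + 48.29) / 9.80 = 9.438 s.
Vertical velocity at impact: v_y = v_y0 − g t = 44.20 − 9.80 × 9.438 = −48.29 m/s.
Speed: |v| = √(vₓ² + v_y²) = √(4.140² + 48.29²) = 48.47 m/s.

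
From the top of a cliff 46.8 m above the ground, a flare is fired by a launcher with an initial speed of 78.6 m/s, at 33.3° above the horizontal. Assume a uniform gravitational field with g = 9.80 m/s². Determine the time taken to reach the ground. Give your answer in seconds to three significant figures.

9.78 s

vₓ = 78.60 cos 33.3° = 65.69 m/s; v_y0 = 78.60 sin 33.3° = 43.15 m/s.
With up positive and y = 0 at the ground: y(t) = 46.8 + (43.15) t − 4.900 t². Setting y = 0 and taking the positive root: t = [43.15 + √(43.15² + 2·9.80·46.8)] / 9.80 = (43.15 + 52.72) / 9.80 = 9.783 s.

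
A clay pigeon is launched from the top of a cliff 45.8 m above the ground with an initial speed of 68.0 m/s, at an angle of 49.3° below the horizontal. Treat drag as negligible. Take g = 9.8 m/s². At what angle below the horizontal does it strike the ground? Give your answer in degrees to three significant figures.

53.4°

Components: vₓ = 68.00 cos 49.3° = 44.34 m/s, v_y0 = −51.55 m/s (downward).
The projectile lands when y = 45.8 + (−51.55) t − ½·9.80·t² = 0. Positive root: t = (−51.55 + √(51.55² + 2·9.80·45.8)) / 9.80 = (−51.55 + 59.63) / 9.80 = 0.8239 s.
At impact: v_y = v_y0 − g t = −59.63 m/s; vₓ = 44.34 m/s.
Angle below horizontal: arctan(|v_y|/vₓ) = arctan(59.63/44.34) = 53.36°.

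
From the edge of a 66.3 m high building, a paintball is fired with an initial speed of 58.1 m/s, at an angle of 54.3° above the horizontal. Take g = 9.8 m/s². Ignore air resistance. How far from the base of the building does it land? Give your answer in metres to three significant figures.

369 m

Components: vₓ = 58.10 cos 54.3° = 33.90 m/s, v_y0 = 58.10 sin 54.3° = 47.18 m/s.
Vertical motion (up positive, ground at y = 0): 4.900 t² − (47.18) t − 66.3 = 0, so t = (47.18 + √(47.18² + 2·9.80·66.3)) / 9.80 = (47.18 + 59.38) / 9.80 = 10.87 s.
Horizontal distance: R = vₓ t = 33.90 × 10.87 = 368.6 m.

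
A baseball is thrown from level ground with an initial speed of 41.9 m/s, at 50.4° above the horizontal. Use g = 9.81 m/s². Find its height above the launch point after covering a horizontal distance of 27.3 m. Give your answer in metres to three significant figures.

27.9 m

vₓ = 41.90 cos 50.4° = 26.71 m/s; v_y0 = 41.90 sin 50.4° = 32.28 m/s.
Time to reach x = 27.3 m: t = x/vₓ = 27.3/26.71 = 1.022 s.
Height: y = v_y0 t − ½ g t² = 32.28 × 1.022 − 4.905 × 1.022² = 33.00 − 5.125 = 27.88 m.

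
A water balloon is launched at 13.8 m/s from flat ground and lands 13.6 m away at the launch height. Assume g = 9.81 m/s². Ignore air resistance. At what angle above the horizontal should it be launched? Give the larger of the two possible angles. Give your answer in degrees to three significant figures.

67.8°

Level-ground range R = v₀² sin(2θ)/g ⇒ sin(2θ) = gR/v₀² = 9.81 × 13.6 / 13.8² = 0.7006.
2θ = 44.47° or 180° − 44.47° = 135.5°, so θ = 22.24° or 67.76°.
The larger angle is 67.76°.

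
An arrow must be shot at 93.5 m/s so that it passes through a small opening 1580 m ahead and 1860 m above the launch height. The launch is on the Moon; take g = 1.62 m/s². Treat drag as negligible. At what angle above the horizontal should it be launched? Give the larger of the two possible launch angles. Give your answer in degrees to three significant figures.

78.8°

Trajectory: y = x tanθ − g x² (1 + tan²θ)/(2v₀²). With x = 1580, y = 1860, v₀ = 93.5, g = 1.62:
231.3 tan²θ − 1580 tanθ + (2091) = 0.
tanθ = [1580 ± √(1580² − 4 × 231.3 × (2091))] / (2 × 231.3) = (1580 ± 749.4) / 462.6, giving tanθ = 1.796 or 5.035.
θ = 60.89° or 78.77°; the larger is 78.77°.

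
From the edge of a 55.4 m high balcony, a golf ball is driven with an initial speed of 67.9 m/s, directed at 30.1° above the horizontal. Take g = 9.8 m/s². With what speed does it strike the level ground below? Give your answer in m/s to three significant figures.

Components: vₓ = 67.90 cos 30.1° = 58.74 m/s, v_y0 = 67.90 sin 30.1° = 34.05 m/s.
The projectile lands when y = 55.4 + (34.05) t − ½·9.80·t² = 0. Positive root: t = (34.05 + √(34.05² + 2·9.80·55.4)) / 9.80 = (34.05 + 47.39) / 9.80 = 8.310 s.
Vertical velocity at impact: v_y = v_y0 − g t = 34.05 − 9.80 × 8.310 = −47.39 m/s.
Speed: |v| = √(vₓ² + v_y²) = √(58.74² + 47.39²) = 75.47 m/s.

75.5 m/s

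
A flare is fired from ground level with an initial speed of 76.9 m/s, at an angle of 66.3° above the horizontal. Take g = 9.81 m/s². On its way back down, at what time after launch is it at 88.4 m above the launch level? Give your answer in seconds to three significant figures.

13.0 s

Components: vₓ = 76.90 cos 66.3° = 30.91 m/s, v_y0 = 76.90 sin 66.3° = 70.41 m/s.
Require v_y0 t − ½ g t² = 88.4, i.e. 4.905 t² − 70.41 t + 88.4 = 0.
t = [70.41 ± √(70.41² − 2·9.81·88.4)] / 9.81 = (70.41 ± 56.78) / 9.81, so t = 1.390 s or t = 12.97 s.
The descending-branch root is 12.97 s.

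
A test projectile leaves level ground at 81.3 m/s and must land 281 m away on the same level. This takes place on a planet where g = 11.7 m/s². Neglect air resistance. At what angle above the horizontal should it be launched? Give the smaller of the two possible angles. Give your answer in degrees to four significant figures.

14.91°

R = v₀² sin 2θ / g gives sin 2θ = gR/v₀² = 11.7·281/81.3² = 0.4974.
2θ = 29.83° or 180° − 29.83° = 150.2°, so θ = 14.91° or 75.09°.
The smaller angle is 14.91°.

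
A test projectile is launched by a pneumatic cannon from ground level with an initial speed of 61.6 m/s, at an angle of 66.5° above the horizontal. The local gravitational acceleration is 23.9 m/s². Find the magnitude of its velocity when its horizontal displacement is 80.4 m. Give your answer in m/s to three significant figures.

32.8 m/s

vₓ = 61.60 cos 66.5° = 24.56 m/s; v_y0 = 61.60 sin 66.5° = 56.49 m/s.
At x = 80.4 m, t = x/vₓ = 80.4/24.56 = 3.273 s.
Vertical velocity there: v_y = v_y0 − g t = 56.49 − 23.9 × 3.273 = −21.74 m/s.
Speed: √(vₓ² + v_y²) = √(24.56² + 21.74²) = 32.80 m/s.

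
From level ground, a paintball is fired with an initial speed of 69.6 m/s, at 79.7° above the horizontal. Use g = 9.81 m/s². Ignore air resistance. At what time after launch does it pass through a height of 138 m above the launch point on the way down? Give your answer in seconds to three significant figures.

11.5 s

Resolve: vₓ = 69.60 cos 79.7° = 12.44 m/s and v_y0 = 69.60 sin 79.7° = 68.48 m/s.
Require v_y0 t − ½ g t² = 138, i.e. 4.905 t² − 68.48 t + 138 = 0.
t = [68.48 ± √(68.48² − 2·9.81·138)] / 9.81 = (68.48 ± 44.52) / 9.81, so t = 2.443 s or t = 11.52 s.
The descending-branch root is 11.52 s.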